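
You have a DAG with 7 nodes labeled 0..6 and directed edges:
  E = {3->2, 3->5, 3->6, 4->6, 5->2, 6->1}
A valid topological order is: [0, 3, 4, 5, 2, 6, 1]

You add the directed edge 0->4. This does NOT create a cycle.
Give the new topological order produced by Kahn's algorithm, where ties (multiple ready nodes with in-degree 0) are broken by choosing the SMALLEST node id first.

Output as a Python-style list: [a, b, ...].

Old toposort: [0, 3, 4, 5, 2, 6, 1]
Added edge: 0->4
Position of 0 (0) < position of 4 (2). Old order still valid.
Run Kahn's algorithm (break ties by smallest node id):
  initial in-degrees: [0, 1, 2, 0, 1, 1, 2]
  ready (indeg=0): [0, 3]
  pop 0: indeg[4]->0 | ready=[3, 4] | order so far=[0]
  pop 3: indeg[2]->1; indeg[5]->0; indeg[6]->1 | ready=[4, 5] | order so far=[0, 3]
  pop 4: indeg[6]->0 | ready=[5, 6] | order so far=[0, 3, 4]
  pop 5: indeg[2]->0 | ready=[2, 6] | order so far=[0, 3, 4, 5]
  pop 2: no out-edges | ready=[6] | order so far=[0, 3, 4, 5, 2]
  pop 6: indeg[1]->0 | ready=[1] | order so far=[0, 3, 4, 5, 2, 6]
  pop 1: no out-edges | ready=[] | order so far=[0, 3, 4, 5, 2, 6, 1]
  Result: [0, 3, 4, 5, 2, 6, 1]

Answer: [0, 3, 4, 5, 2, 6, 1]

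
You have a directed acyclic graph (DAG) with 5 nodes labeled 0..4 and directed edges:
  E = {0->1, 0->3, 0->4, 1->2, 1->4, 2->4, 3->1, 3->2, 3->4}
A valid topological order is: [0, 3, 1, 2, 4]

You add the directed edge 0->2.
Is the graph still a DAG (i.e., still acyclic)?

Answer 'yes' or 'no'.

Given toposort: [0, 3, 1, 2, 4]
Position of 0: index 0; position of 2: index 3
New edge 0->2: forward
Forward edge: respects the existing order. Still a DAG, same toposort still valid.
Still a DAG? yes

Answer: yes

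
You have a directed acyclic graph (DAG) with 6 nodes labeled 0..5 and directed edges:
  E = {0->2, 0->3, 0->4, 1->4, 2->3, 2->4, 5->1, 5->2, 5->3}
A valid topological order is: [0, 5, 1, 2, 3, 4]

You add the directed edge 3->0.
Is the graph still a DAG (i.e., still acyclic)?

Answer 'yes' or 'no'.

Given toposort: [0, 5, 1, 2, 3, 4]
Position of 3: index 4; position of 0: index 0
New edge 3->0: backward (u after v in old order)
Backward edge: old toposort is now invalid. Check if this creates a cycle.
Does 0 already reach 3? Reachable from 0: [0, 2, 3, 4]. YES -> cycle!
Still a DAG? no

Answer: no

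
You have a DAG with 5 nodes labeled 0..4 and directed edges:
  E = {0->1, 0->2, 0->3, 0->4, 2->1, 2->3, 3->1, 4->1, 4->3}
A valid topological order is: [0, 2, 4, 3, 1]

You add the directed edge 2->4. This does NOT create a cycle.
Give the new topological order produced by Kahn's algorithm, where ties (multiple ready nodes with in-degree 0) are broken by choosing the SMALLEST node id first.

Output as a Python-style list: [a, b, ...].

Answer: [0, 2, 4, 3, 1]

Derivation:
Old toposort: [0, 2, 4, 3, 1]
Added edge: 2->4
Position of 2 (1) < position of 4 (2). Old order still valid.
Run Kahn's algorithm (break ties by smallest node id):
  initial in-degrees: [0, 4, 1, 3, 2]
  ready (indeg=0): [0]
  pop 0: indeg[1]->3; indeg[2]->0; indeg[3]->2; indeg[4]->1 | ready=[2] | order so far=[0]
  pop 2: indeg[1]->2; indeg[3]->1; indeg[4]->0 | ready=[4] | order so far=[0, 2]
  pop 4: indeg[1]->1; indeg[3]->0 | ready=[3] | order so far=[0, 2, 4]
  pop 3: indeg[1]->0 | ready=[1] | order so far=[0, 2, 4, 3]
  pop 1: no out-edges | ready=[] | order so far=[0, 2, 4, 3, 1]
  Result: [0, 2, 4, 3, 1]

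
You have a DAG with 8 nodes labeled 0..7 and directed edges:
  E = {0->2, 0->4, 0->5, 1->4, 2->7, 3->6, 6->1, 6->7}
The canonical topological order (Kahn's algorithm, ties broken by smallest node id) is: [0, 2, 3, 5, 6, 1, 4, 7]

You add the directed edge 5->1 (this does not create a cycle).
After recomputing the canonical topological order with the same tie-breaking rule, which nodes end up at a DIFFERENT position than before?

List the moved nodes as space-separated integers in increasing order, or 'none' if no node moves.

Old toposort: [0, 2, 3, 5, 6, 1, 4, 7]
Added edge 5->1
Recompute Kahn (smallest-id tiebreak):
  initial in-degrees: [0, 2, 1, 0, 2, 1, 1, 2]
  ready (indeg=0): [0, 3]
  pop 0: indeg[2]->0; indeg[4]->1; indeg[5]->0 | ready=[2, 3, 5] | order so far=[0]
  pop 2: indeg[7]->1 | ready=[3, 5] | order so far=[0, 2]
  pop 3: indeg[6]->0 | ready=[5, 6] | order so far=[0, 2, 3]
  pop 5: indeg[1]->1 | ready=[6] | order so far=[0, 2, 3, 5]
  pop 6: indeg[1]->0; indeg[7]->0 | ready=[1, 7] | order so far=[0, 2, 3, 5, 6]
  pop 1: indeg[4]->0 | ready=[4, 7] | order so far=[0, 2, 3, 5, 6, 1]
  pop 4: no out-edges | ready=[7] | order so far=[0, 2, 3, 5, 6, 1, 4]
  pop 7: no out-edges | ready=[] | order so far=[0, 2, 3, 5, 6, 1, 4, 7]
New canonical toposort: [0, 2, 3, 5, 6, 1, 4, 7]
Compare positions:
  Node 0: index 0 -> 0 (same)
  Node 1: index 5 -> 5 (same)
  Node 2: index 1 -> 1 (same)
  Node 3: index 2 -> 2 (same)
  Node 4: index 6 -> 6 (same)
  Node 5: index 3 -> 3 (same)
  Node 6: index 4 -> 4 (same)
  Node 7: index 7 -> 7 (same)
Nodes that changed position: none

Answer: none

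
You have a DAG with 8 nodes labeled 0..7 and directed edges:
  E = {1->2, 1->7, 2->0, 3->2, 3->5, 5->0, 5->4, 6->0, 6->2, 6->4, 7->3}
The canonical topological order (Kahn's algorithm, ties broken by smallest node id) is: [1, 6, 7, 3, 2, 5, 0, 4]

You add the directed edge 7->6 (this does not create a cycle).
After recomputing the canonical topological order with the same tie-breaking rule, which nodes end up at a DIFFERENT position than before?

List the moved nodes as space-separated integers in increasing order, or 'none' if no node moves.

Answer: 2 3 5 6 7

Derivation:
Old toposort: [1, 6, 7, 3, 2, 5, 0, 4]
Added edge 7->6
Recompute Kahn (smallest-id tiebreak):
  initial in-degrees: [3, 0, 3, 1, 2, 1, 1, 1]
  ready (indeg=0): [1]
  pop 1: indeg[2]->2; indeg[7]->0 | ready=[7] | order so far=[1]
  pop 7: indeg[3]->0; indeg[6]->0 | ready=[3, 6] | order so far=[1, 7]
  pop 3: indeg[2]->1; indeg[5]->0 | ready=[5, 6] | order so far=[1, 7, 3]
  pop 5: indeg[0]->2; indeg[4]->1 | ready=[6] | order so far=[1, 7, 3, 5]
  pop 6: indeg[0]->1; indeg[2]->0; indeg[4]->0 | ready=[2, 4] | order so far=[1, 7, 3, 5, 6]
  pop 2: indeg[0]->0 | ready=[0, 4] | order so far=[1, 7, 3, 5, 6, 2]
  pop 0: no out-edges | ready=[4] | order so far=[1, 7, 3, 5, 6, 2, 0]
  pop 4: no out-edges | ready=[] | order so far=[1, 7, 3, 5, 6, 2, 0, 4]
New canonical toposort: [1, 7, 3, 5, 6, 2, 0, 4]
Compare positions:
  Node 0: index 6 -> 6 (same)
  Node 1: index 0 -> 0 (same)
  Node 2: index 4 -> 5 (moved)
  Node 3: index 3 -> 2 (moved)
  Node 4: index 7 -> 7 (same)
  Node 5: index 5 -> 3 (moved)
  Node 6: index 1 -> 4 (moved)
  Node 7: index 2 -> 1 (moved)
Nodes that changed position: 2 3 5 6 7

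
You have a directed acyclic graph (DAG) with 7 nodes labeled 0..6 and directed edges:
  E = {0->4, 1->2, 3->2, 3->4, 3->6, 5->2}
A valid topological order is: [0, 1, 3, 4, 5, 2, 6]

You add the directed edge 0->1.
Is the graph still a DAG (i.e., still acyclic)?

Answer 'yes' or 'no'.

Answer: yes

Derivation:
Given toposort: [0, 1, 3, 4, 5, 2, 6]
Position of 0: index 0; position of 1: index 1
New edge 0->1: forward
Forward edge: respects the existing order. Still a DAG, same toposort still valid.
Still a DAG? yes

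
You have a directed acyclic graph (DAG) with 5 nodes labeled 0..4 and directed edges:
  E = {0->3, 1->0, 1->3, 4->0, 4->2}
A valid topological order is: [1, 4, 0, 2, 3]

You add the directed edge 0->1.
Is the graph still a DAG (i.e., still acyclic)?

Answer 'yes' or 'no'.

Given toposort: [1, 4, 0, 2, 3]
Position of 0: index 2; position of 1: index 0
New edge 0->1: backward (u after v in old order)
Backward edge: old toposort is now invalid. Check if this creates a cycle.
Does 1 already reach 0? Reachable from 1: [0, 1, 3]. YES -> cycle!
Still a DAG? no

Answer: no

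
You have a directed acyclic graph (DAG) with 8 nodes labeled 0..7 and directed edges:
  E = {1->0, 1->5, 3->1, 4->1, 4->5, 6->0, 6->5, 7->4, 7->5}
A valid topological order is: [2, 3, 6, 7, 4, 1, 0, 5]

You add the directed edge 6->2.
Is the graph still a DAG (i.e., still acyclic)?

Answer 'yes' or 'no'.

Answer: yes

Derivation:
Given toposort: [2, 3, 6, 7, 4, 1, 0, 5]
Position of 6: index 2; position of 2: index 0
New edge 6->2: backward (u after v in old order)
Backward edge: old toposort is now invalid. Check if this creates a cycle.
Does 2 already reach 6? Reachable from 2: [2]. NO -> still a DAG (reorder needed).
Still a DAG? yes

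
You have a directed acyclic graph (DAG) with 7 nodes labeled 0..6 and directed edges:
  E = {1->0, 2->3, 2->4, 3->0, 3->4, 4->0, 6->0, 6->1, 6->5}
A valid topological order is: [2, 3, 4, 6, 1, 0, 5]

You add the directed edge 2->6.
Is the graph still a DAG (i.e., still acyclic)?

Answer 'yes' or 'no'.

Answer: yes

Derivation:
Given toposort: [2, 3, 4, 6, 1, 0, 5]
Position of 2: index 0; position of 6: index 3
New edge 2->6: forward
Forward edge: respects the existing order. Still a DAG, same toposort still valid.
Still a DAG? yes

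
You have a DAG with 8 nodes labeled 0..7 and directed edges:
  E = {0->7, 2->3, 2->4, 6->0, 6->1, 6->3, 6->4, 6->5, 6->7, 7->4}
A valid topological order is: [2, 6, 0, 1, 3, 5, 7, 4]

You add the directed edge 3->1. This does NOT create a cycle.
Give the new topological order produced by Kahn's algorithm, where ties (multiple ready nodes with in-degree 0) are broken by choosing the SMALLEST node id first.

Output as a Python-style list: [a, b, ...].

Old toposort: [2, 6, 0, 1, 3, 5, 7, 4]
Added edge: 3->1
Position of 3 (4) > position of 1 (3). Must reorder: 3 must now come before 1.
Run Kahn's algorithm (break ties by smallest node id):
  initial in-degrees: [1, 2, 0, 2, 3, 1, 0, 2]
  ready (indeg=0): [2, 6]
  pop 2: indeg[3]->1; indeg[4]->2 | ready=[6] | order so far=[2]
  pop 6: indeg[0]->0; indeg[1]->1; indeg[3]->0; indeg[4]->1; indeg[5]->0; indeg[7]->1 | ready=[0, 3, 5] | order so far=[2, 6]
  pop 0: indeg[7]->0 | ready=[3, 5, 7] | order so far=[2, 6, 0]
  pop 3: indeg[1]->0 | ready=[1, 5, 7] | order so far=[2, 6, 0, 3]
  pop 1: no out-edges | ready=[5, 7] | order so far=[2, 6, 0, 3, 1]
  pop 5: no out-edges | ready=[7] | order so far=[2, 6, 0, 3, 1, 5]
  pop 7: indeg[4]->0 | ready=[4] | order so far=[2, 6, 0, 3, 1, 5, 7]
  pop 4: no out-edges | ready=[] | order so far=[2, 6, 0, 3, 1, 5, 7, 4]
  Result: [2, 6, 0, 3, 1, 5, 7, 4]

Answer: [2, 6, 0, 3, 1, 5, 7, 4]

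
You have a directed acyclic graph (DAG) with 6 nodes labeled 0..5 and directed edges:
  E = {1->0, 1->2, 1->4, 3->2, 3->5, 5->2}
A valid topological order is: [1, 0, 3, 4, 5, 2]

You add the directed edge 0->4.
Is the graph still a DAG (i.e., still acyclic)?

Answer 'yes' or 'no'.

Answer: yes

Derivation:
Given toposort: [1, 0, 3, 4, 5, 2]
Position of 0: index 1; position of 4: index 3
New edge 0->4: forward
Forward edge: respects the existing order. Still a DAG, same toposort still valid.
Still a DAG? yes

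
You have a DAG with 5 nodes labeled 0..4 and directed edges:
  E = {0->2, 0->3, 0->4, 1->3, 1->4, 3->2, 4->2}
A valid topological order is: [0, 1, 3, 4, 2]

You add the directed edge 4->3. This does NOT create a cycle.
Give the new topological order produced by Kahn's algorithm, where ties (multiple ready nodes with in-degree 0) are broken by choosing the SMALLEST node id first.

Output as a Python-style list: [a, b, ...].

Old toposort: [0, 1, 3, 4, 2]
Added edge: 4->3
Position of 4 (3) > position of 3 (2). Must reorder: 4 must now come before 3.
Run Kahn's algorithm (break ties by smallest node id):
  initial in-degrees: [0, 0, 3, 3, 2]
  ready (indeg=0): [0, 1]
  pop 0: indeg[2]->2; indeg[3]->2; indeg[4]->1 | ready=[1] | order so far=[0]
  pop 1: indeg[3]->1; indeg[4]->0 | ready=[4] | order so far=[0, 1]
  pop 4: indeg[2]->1; indeg[3]->0 | ready=[3] | order so far=[0, 1, 4]
  pop 3: indeg[2]->0 | ready=[2] | order so far=[0, 1, 4, 3]
  pop 2: no out-edges | ready=[] | order so far=[0, 1, 4, 3, 2]
  Result: [0, 1, 4, 3, 2]

Answer: [0, 1, 4, 3, 2]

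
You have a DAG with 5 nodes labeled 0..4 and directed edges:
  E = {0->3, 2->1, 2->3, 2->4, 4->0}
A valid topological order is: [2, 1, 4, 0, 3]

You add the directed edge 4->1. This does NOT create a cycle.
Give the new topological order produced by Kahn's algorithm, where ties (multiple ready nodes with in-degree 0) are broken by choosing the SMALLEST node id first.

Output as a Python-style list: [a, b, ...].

Answer: [2, 4, 0, 1, 3]

Derivation:
Old toposort: [2, 1, 4, 0, 3]
Added edge: 4->1
Position of 4 (2) > position of 1 (1). Must reorder: 4 must now come before 1.
Run Kahn's algorithm (break ties by smallest node id):
  initial in-degrees: [1, 2, 0, 2, 1]
  ready (indeg=0): [2]
  pop 2: indeg[1]->1; indeg[3]->1; indeg[4]->0 | ready=[4] | order so far=[2]
  pop 4: indeg[0]->0; indeg[1]->0 | ready=[0, 1] | order so far=[2, 4]
  pop 0: indeg[3]->0 | ready=[1, 3] | order so far=[2, 4, 0]
  pop 1: no out-edges | ready=[3] | order so far=[2, 4, 0, 1]
  pop 3: no out-edges | ready=[] | order so far=[2, 4, 0, 1, 3]
  Result: [2, 4, 0, 1, 3]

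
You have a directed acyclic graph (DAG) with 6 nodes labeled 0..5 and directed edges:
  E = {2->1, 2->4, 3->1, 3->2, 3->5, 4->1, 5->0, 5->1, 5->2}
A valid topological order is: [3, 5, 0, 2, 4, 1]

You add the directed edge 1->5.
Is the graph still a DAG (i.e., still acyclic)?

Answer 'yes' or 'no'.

Answer: no

Derivation:
Given toposort: [3, 5, 0, 2, 4, 1]
Position of 1: index 5; position of 5: index 1
New edge 1->5: backward (u after v in old order)
Backward edge: old toposort is now invalid. Check if this creates a cycle.
Does 5 already reach 1? Reachable from 5: [0, 1, 2, 4, 5]. YES -> cycle!
Still a DAG? no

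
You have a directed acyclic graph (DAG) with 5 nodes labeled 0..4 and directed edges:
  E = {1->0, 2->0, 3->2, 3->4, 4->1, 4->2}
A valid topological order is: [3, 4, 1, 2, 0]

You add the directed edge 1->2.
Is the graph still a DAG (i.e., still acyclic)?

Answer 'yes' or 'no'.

Given toposort: [3, 4, 1, 2, 0]
Position of 1: index 2; position of 2: index 3
New edge 1->2: forward
Forward edge: respects the existing order. Still a DAG, same toposort still valid.
Still a DAG? yes

Answer: yes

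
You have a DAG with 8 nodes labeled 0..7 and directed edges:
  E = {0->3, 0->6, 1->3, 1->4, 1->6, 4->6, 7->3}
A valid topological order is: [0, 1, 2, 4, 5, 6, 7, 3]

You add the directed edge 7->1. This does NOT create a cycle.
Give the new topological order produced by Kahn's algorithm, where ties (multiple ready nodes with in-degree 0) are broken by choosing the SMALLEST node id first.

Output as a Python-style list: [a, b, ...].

Answer: [0, 2, 5, 7, 1, 3, 4, 6]

Derivation:
Old toposort: [0, 1, 2, 4, 5, 6, 7, 3]
Added edge: 7->1
Position of 7 (6) > position of 1 (1). Must reorder: 7 must now come before 1.
Run Kahn's algorithm (break ties by smallest node id):
  initial in-degrees: [0, 1, 0, 3, 1, 0, 3, 0]
  ready (indeg=0): [0, 2, 5, 7]
  pop 0: indeg[3]->2; indeg[6]->2 | ready=[2, 5, 7] | order so far=[0]
  pop 2: no out-edges | ready=[5, 7] | order so far=[0, 2]
  pop 5: no out-edges | ready=[7] | order so far=[0, 2, 5]
  pop 7: indeg[1]->0; indeg[3]->1 | ready=[1] | order so far=[0, 2, 5, 7]
  pop 1: indeg[3]->0; indeg[4]->0; indeg[6]->1 | ready=[3, 4] | order so far=[0, 2, 5, 7, 1]
  pop 3: no out-edges | ready=[4] | order so far=[0, 2, 5, 7, 1, 3]
  pop 4: indeg[6]->0 | ready=[6] | order so far=[0, 2, 5, 7, 1, 3, 4]
  pop 6: no out-edges | ready=[] | order so far=[0, 2, 5, 7, 1, 3, 4, 6]
  Result: [0, 2, 5, 7, 1, 3, 4, 6]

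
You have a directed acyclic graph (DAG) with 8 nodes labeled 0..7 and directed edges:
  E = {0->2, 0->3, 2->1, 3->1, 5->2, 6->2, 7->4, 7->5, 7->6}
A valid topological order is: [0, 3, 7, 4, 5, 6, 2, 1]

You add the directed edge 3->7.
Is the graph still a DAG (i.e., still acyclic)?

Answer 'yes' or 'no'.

Given toposort: [0, 3, 7, 4, 5, 6, 2, 1]
Position of 3: index 1; position of 7: index 2
New edge 3->7: forward
Forward edge: respects the existing order. Still a DAG, same toposort still valid.
Still a DAG? yes

Answer: yes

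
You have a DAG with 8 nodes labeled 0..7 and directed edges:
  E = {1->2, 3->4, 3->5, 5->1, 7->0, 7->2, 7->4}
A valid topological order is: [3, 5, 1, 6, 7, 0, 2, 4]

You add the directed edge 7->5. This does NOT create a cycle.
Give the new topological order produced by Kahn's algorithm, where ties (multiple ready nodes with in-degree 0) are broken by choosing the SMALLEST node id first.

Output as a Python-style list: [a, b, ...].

Answer: [3, 6, 7, 0, 4, 5, 1, 2]

Derivation:
Old toposort: [3, 5, 1, 6, 7, 0, 2, 4]
Added edge: 7->5
Position of 7 (4) > position of 5 (1). Must reorder: 7 must now come before 5.
Run Kahn's algorithm (break ties by smallest node id):
  initial in-degrees: [1, 1, 2, 0, 2, 2, 0, 0]
  ready (indeg=0): [3, 6, 7]
  pop 3: indeg[4]->1; indeg[5]->1 | ready=[6, 7] | order so far=[3]
  pop 6: no out-edges | ready=[7] | order so far=[3, 6]
  pop 7: indeg[0]->0; indeg[2]->1; indeg[4]->0; indeg[5]->0 | ready=[0, 4, 5] | order so far=[3, 6, 7]
  pop 0: no out-edges | ready=[4, 5] | order so far=[3, 6, 7, 0]
  pop 4: no out-edges | ready=[5] | order so far=[3, 6, 7, 0, 4]
  pop 5: indeg[1]->0 | ready=[1] | order so far=[3, 6, 7, 0, 4, 5]
  pop 1: indeg[2]->0 | ready=[2] | order so far=[3, 6, 7, 0, 4, 5, 1]
  pop 2: no out-edges | ready=[] | order so far=[3, 6, 7, 0, 4, 5, 1, 2]
  Result: [3, 6, 7, 0, 4, 5, 1, 2]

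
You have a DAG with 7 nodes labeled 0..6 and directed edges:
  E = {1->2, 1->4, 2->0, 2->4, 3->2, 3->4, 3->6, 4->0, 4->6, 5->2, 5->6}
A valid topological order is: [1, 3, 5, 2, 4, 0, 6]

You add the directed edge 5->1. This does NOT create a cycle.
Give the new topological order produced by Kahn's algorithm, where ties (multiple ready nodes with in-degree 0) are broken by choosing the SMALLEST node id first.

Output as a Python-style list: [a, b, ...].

Answer: [3, 5, 1, 2, 4, 0, 6]

Derivation:
Old toposort: [1, 3, 5, 2, 4, 0, 6]
Added edge: 5->1
Position of 5 (2) > position of 1 (0). Must reorder: 5 must now come before 1.
Run Kahn's algorithm (break ties by smallest node id):
  initial in-degrees: [2, 1, 3, 0, 3, 0, 3]
  ready (indeg=0): [3, 5]
  pop 3: indeg[2]->2; indeg[4]->2; indeg[6]->2 | ready=[5] | order so far=[3]
  pop 5: indeg[1]->0; indeg[2]->1; indeg[6]->1 | ready=[1] | order so far=[3, 5]
  pop 1: indeg[2]->0; indeg[4]->1 | ready=[2] | order so far=[3, 5, 1]
  pop 2: indeg[0]->1; indeg[4]->0 | ready=[4] | order so far=[3, 5, 1, 2]
  pop 4: indeg[0]->0; indeg[6]->0 | ready=[0, 6] | order so far=[3, 5, 1, 2, 4]
  pop 0: no out-edges | ready=[6] | order so far=[3, 5, 1, 2, 4, 0]
  pop 6: no out-edges | ready=[] | order so far=[3, 5, 1, 2, 4, 0, 6]
  Result: [3, 5, 1, 2, 4, 0, 6]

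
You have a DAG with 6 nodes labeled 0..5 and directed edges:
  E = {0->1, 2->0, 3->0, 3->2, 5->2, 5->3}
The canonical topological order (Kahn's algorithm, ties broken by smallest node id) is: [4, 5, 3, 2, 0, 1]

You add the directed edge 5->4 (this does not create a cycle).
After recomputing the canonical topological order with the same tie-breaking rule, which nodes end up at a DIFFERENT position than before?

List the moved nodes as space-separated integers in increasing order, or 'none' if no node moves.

Old toposort: [4, 5, 3, 2, 0, 1]
Added edge 5->4
Recompute Kahn (smallest-id tiebreak):
  initial in-degrees: [2, 1, 2, 1, 1, 0]
  ready (indeg=0): [5]
  pop 5: indeg[2]->1; indeg[3]->0; indeg[4]->0 | ready=[3, 4] | order so far=[5]
  pop 3: indeg[0]->1; indeg[2]->0 | ready=[2, 4] | order so far=[5, 3]
  pop 2: indeg[0]->0 | ready=[0, 4] | order so far=[5, 3, 2]
  pop 0: indeg[1]->0 | ready=[1, 4] | order so far=[5, 3, 2, 0]
  pop 1: no out-edges | ready=[4] | order so far=[5, 3, 2, 0, 1]
  pop 4: no out-edges | ready=[] | order so far=[5, 3, 2, 0, 1, 4]
New canonical toposort: [5, 3, 2, 0, 1, 4]
Compare positions:
  Node 0: index 4 -> 3 (moved)
  Node 1: index 5 -> 4 (moved)
  Node 2: index 3 -> 2 (moved)
  Node 3: index 2 -> 1 (moved)
  Node 4: index 0 -> 5 (moved)
  Node 5: index 1 -> 0 (moved)
Nodes that changed position: 0 1 2 3 4 5

Answer: 0 1 2 3 4 5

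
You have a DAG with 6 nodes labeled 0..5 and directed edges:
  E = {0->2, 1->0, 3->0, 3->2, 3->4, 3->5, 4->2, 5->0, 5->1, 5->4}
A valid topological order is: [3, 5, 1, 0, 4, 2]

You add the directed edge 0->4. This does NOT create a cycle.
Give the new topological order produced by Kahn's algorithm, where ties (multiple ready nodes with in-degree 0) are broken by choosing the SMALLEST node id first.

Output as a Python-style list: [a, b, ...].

Answer: [3, 5, 1, 0, 4, 2]

Derivation:
Old toposort: [3, 5, 1, 0, 4, 2]
Added edge: 0->4
Position of 0 (3) < position of 4 (4). Old order still valid.
Run Kahn's algorithm (break ties by smallest node id):
  initial in-degrees: [3, 1, 3, 0, 3, 1]
  ready (indeg=0): [3]
  pop 3: indeg[0]->2; indeg[2]->2; indeg[4]->2; indeg[5]->0 | ready=[5] | order so far=[3]
  pop 5: indeg[0]->1; indeg[1]->0; indeg[4]->1 | ready=[1] | order so far=[3, 5]
  pop 1: indeg[0]->0 | ready=[0] | order so far=[3, 5, 1]
  pop 0: indeg[2]->1; indeg[4]->0 | ready=[4] | order so far=[3, 5, 1, 0]
  pop 4: indeg[2]->0 | ready=[2] | order so far=[3, 5, 1, 0, 4]
  pop 2: no out-edges | ready=[] | order so far=[3, 5, 1, 0, 4, 2]
  Result: [3, 5, 1, 0, 4, 2]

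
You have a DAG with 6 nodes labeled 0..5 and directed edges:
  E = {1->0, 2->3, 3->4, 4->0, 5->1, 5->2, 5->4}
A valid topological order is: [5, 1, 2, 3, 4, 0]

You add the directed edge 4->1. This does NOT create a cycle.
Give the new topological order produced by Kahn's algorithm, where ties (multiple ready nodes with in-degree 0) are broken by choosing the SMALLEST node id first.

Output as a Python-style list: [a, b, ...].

Old toposort: [5, 1, 2, 3, 4, 0]
Added edge: 4->1
Position of 4 (4) > position of 1 (1). Must reorder: 4 must now come before 1.
Run Kahn's algorithm (break ties by smallest node id):
  initial in-degrees: [2, 2, 1, 1, 2, 0]
  ready (indeg=0): [5]
  pop 5: indeg[1]->1; indeg[2]->0; indeg[4]->1 | ready=[2] | order so far=[5]
  pop 2: indeg[3]->0 | ready=[3] | order so far=[5, 2]
  pop 3: indeg[4]->0 | ready=[4] | order so far=[5, 2, 3]
  pop 4: indeg[0]->1; indeg[1]->0 | ready=[1] | order so far=[5, 2, 3, 4]
  pop 1: indeg[0]->0 | ready=[0] | order so far=[5, 2, 3, 4, 1]
  pop 0: no out-edges | ready=[] | order so far=[5, 2, 3, 4, 1, 0]
  Result: [5, 2, 3, 4, 1, 0]

Answer: [5, 2, 3, 4, 1, 0]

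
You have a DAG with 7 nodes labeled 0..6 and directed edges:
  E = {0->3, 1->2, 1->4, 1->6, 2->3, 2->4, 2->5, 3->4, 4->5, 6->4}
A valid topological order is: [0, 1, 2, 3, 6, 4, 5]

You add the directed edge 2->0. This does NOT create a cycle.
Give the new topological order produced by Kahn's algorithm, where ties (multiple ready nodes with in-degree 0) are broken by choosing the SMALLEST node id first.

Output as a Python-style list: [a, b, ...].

Old toposort: [0, 1, 2, 3, 6, 4, 5]
Added edge: 2->0
Position of 2 (2) > position of 0 (0). Must reorder: 2 must now come before 0.
Run Kahn's algorithm (break ties by smallest node id):
  initial in-degrees: [1, 0, 1, 2, 4, 2, 1]
  ready (indeg=0): [1]
  pop 1: indeg[2]->0; indeg[4]->3; indeg[6]->0 | ready=[2, 6] | order so far=[1]
  pop 2: indeg[0]->0; indeg[3]->1; indeg[4]->2; indeg[5]->1 | ready=[0, 6] | order so far=[1, 2]
  pop 0: indeg[3]->0 | ready=[3, 6] | order so far=[1, 2, 0]
  pop 3: indeg[4]->1 | ready=[6] | order so far=[1, 2, 0, 3]
  pop 6: indeg[4]->0 | ready=[4] | order so far=[1, 2, 0, 3, 6]
  pop 4: indeg[5]->0 | ready=[5] | order so far=[1, 2, 0, 3, 6, 4]
  pop 5: no out-edges | ready=[] | order so far=[1, 2, 0, 3, 6, 4, 5]
  Result: [1, 2, 0, 3, 6, 4, 5]

Answer: [1, 2, 0, 3, 6, 4, 5]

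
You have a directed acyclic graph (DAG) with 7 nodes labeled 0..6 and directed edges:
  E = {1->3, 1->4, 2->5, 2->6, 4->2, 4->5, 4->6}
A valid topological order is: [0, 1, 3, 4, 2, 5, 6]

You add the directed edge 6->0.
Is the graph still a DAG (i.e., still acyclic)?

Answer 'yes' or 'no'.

Answer: yes

Derivation:
Given toposort: [0, 1, 3, 4, 2, 5, 6]
Position of 6: index 6; position of 0: index 0
New edge 6->0: backward (u after v in old order)
Backward edge: old toposort is now invalid. Check if this creates a cycle.
Does 0 already reach 6? Reachable from 0: [0]. NO -> still a DAG (reorder needed).
Still a DAG? yes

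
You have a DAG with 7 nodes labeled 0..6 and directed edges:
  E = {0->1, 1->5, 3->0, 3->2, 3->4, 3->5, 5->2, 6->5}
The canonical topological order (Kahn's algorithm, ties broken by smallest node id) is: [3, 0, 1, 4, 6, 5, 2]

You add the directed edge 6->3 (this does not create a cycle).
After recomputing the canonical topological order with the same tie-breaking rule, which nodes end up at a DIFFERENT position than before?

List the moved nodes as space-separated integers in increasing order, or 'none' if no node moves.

Old toposort: [3, 0, 1, 4, 6, 5, 2]
Added edge 6->3
Recompute Kahn (smallest-id tiebreak):
  initial in-degrees: [1, 1, 2, 1, 1, 3, 0]
  ready (indeg=0): [6]
  pop 6: indeg[3]->0; indeg[5]->2 | ready=[3] | order so far=[6]
  pop 3: indeg[0]->0; indeg[2]->1; indeg[4]->0; indeg[5]->1 | ready=[0, 4] | order so far=[6, 3]
  pop 0: indeg[1]->0 | ready=[1, 4] | order so far=[6, 3, 0]
  pop 1: indeg[5]->0 | ready=[4, 5] | order so far=[6, 3, 0, 1]
  pop 4: no out-edges | ready=[5] | order so far=[6, 3, 0, 1, 4]
  pop 5: indeg[2]->0 | ready=[2] | order so far=[6, 3, 0, 1, 4, 5]
  pop 2: no out-edges | ready=[] | order so far=[6, 3, 0, 1, 4, 5, 2]
New canonical toposort: [6, 3, 0, 1, 4, 5, 2]
Compare positions:
  Node 0: index 1 -> 2 (moved)
  Node 1: index 2 -> 3 (moved)
  Node 2: index 6 -> 6 (same)
  Node 3: index 0 -> 1 (moved)
  Node 4: index 3 -> 4 (moved)
  Node 5: index 5 -> 5 (same)
  Node 6: index 4 -> 0 (moved)
Nodes that changed position: 0 1 3 4 6

Answer: 0 1 3 4 6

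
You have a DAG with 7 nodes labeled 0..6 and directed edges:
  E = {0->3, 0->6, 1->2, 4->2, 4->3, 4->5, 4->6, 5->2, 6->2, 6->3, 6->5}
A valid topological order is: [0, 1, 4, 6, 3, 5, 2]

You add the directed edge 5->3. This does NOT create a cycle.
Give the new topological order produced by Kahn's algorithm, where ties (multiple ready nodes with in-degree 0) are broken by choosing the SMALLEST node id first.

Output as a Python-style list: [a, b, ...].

Answer: [0, 1, 4, 6, 5, 2, 3]

Derivation:
Old toposort: [0, 1, 4, 6, 3, 5, 2]
Added edge: 5->3
Position of 5 (5) > position of 3 (4). Must reorder: 5 must now come before 3.
Run Kahn's algorithm (break ties by smallest node id):
  initial in-degrees: [0, 0, 4, 4, 0, 2, 2]
  ready (indeg=0): [0, 1, 4]
  pop 0: indeg[3]->3; indeg[6]->1 | ready=[1, 4] | order so far=[0]
  pop 1: indeg[2]->3 | ready=[4] | order so far=[0, 1]
  pop 4: indeg[2]->2; indeg[3]->2; indeg[5]->1; indeg[6]->0 | ready=[6] | order so far=[0, 1, 4]
  pop 6: indeg[2]->1; indeg[3]->1; indeg[5]->0 | ready=[5] | order so far=[0, 1, 4, 6]
  pop 5: indeg[2]->0; indeg[3]->0 | ready=[2, 3] | order so far=[0, 1, 4, 6, 5]
  pop 2: no out-edges | ready=[3] | order so far=[0, 1, 4, 6, 5, 2]
  pop 3: no out-edges | ready=[] | order so far=[0, 1, 4, 6, 5, 2, 3]
  Result: [0, 1, 4, 6, 5, 2, 3]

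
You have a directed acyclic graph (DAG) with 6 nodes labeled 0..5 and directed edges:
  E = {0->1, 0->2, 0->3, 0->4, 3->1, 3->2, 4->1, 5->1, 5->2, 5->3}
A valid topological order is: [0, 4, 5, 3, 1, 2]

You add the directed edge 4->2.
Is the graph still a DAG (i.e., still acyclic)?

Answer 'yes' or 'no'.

Given toposort: [0, 4, 5, 3, 1, 2]
Position of 4: index 1; position of 2: index 5
New edge 4->2: forward
Forward edge: respects the existing order. Still a DAG, same toposort still valid.
Still a DAG? yes

Answer: yes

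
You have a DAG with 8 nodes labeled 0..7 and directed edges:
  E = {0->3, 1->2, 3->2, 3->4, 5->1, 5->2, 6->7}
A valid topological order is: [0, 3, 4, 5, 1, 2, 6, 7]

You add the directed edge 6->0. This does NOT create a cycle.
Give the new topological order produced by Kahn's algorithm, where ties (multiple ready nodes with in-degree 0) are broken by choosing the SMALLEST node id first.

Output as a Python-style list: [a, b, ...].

Old toposort: [0, 3, 4, 5, 1, 2, 6, 7]
Added edge: 6->0
Position of 6 (6) > position of 0 (0). Must reorder: 6 must now come before 0.
Run Kahn's algorithm (break ties by smallest node id):
  initial in-degrees: [1, 1, 3, 1, 1, 0, 0, 1]
  ready (indeg=0): [5, 6]
  pop 5: indeg[1]->0; indeg[2]->2 | ready=[1, 6] | order so far=[5]
  pop 1: indeg[2]->1 | ready=[6] | order so far=[5, 1]
  pop 6: indeg[0]->0; indeg[7]->0 | ready=[0, 7] | order so far=[5, 1, 6]
  pop 0: indeg[3]->0 | ready=[3, 7] | order so far=[5, 1, 6, 0]
  pop 3: indeg[2]->0; indeg[4]->0 | ready=[2, 4, 7] | order so far=[5, 1, 6, 0, 3]
  pop 2: no out-edges | ready=[4, 7] | order so far=[5, 1, 6, 0, 3, 2]
  pop 4: no out-edges | ready=[7] | order so far=[5, 1, 6, 0, 3, 2, 4]
  pop 7: no out-edges | ready=[] | order so far=[5, 1, 6, 0, 3, 2, 4, 7]
  Result: [5, 1, 6, 0, 3, 2, 4, 7]

Answer: [5, 1, 6, 0, 3, 2, 4, 7]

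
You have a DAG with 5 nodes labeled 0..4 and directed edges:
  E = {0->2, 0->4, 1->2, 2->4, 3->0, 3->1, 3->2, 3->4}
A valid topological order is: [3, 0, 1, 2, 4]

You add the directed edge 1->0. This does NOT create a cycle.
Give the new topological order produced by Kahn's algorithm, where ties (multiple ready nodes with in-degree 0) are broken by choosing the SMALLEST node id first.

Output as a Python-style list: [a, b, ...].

Answer: [3, 1, 0, 2, 4]

Derivation:
Old toposort: [3, 0, 1, 2, 4]
Added edge: 1->0
Position of 1 (2) > position of 0 (1). Must reorder: 1 must now come before 0.
Run Kahn's algorithm (break ties by smallest node id):
  initial in-degrees: [2, 1, 3, 0, 3]
  ready (indeg=0): [3]
  pop 3: indeg[0]->1; indeg[1]->0; indeg[2]->2; indeg[4]->2 | ready=[1] | order so far=[3]
  pop 1: indeg[0]->0; indeg[2]->1 | ready=[0] | order so far=[3, 1]
  pop 0: indeg[2]->0; indeg[4]->1 | ready=[2] | order so far=[3, 1, 0]
  pop 2: indeg[4]->0 | ready=[4] | order so far=[3, 1, 0, 2]
  pop 4: no out-edges | ready=[] | order so far=[3, 1, 0, 2, 4]
  Result: [3, 1, 0, 2, 4]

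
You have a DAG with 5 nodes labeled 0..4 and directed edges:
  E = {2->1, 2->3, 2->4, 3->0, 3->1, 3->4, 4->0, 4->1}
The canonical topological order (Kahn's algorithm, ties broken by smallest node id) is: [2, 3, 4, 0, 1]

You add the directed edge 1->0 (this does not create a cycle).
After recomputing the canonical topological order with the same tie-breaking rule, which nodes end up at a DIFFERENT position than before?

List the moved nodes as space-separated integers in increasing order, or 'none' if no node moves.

Answer: 0 1

Derivation:
Old toposort: [2, 3, 4, 0, 1]
Added edge 1->0
Recompute Kahn (smallest-id tiebreak):
  initial in-degrees: [3, 3, 0, 1, 2]
  ready (indeg=0): [2]
  pop 2: indeg[1]->2; indeg[3]->0; indeg[4]->1 | ready=[3] | order so far=[2]
  pop 3: indeg[0]->2; indeg[1]->1; indeg[4]->0 | ready=[4] | order so far=[2, 3]
  pop 4: indeg[0]->1; indeg[1]->0 | ready=[1] | order so far=[2, 3, 4]
  pop 1: indeg[0]->0 | ready=[0] | order so far=[2, 3, 4, 1]
  pop 0: no out-edges | ready=[] | order so far=[2, 3, 4, 1, 0]
New canonical toposort: [2, 3, 4, 1, 0]
Compare positions:
  Node 0: index 3 -> 4 (moved)
  Node 1: index 4 -> 3 (moved)
  Node 2: index 0 -> 0 (same)
  Node 3: index 1 -> 1 (same)
  Node 4: index 2 -> 2 (same)
Nodes that changed position: 0 1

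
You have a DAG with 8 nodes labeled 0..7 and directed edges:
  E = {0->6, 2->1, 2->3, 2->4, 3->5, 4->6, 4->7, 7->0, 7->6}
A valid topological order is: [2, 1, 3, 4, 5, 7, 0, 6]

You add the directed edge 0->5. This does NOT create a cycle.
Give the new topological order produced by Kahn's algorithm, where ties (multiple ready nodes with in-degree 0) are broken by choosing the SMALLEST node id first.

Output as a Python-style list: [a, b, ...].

Old toposort: [2, 1, 3, 4, 5, 7, 0, 6]
Added edge: 0->5
Position of 0 (6) > position of 5 (4). Must reorder: 0 must now come before 5.
Run Kahn's algorithm (break ties by smallest node id):
  initial in-degrees: [1, 1, 0, 1, 1, 2, 3, 1]
  ready (indeg=0): [2]
  pop 2: indeg[1]->0; indeg[3]->0; indeg[4]->0 | ready=[1, 3, 4] | order so far=[2]
  pop 1: no out-edges | ready=[3, 4] | order so far=[2, 1]
  pop 3: indeg[5]->1 | ready=[4] | order so far=[2, 1, 3]
  pop 4: indeg[6]->2; indeg[7]->0 | ready=[7] | order so far=[2, 1, 3, 4]
  pop 7: indeg[0]->0; indeg[6]->1 | ready=[0] | order so far=[2, 1, 3, 4, 7]
  pop 0: indeg[5]->0; indeg[6]->0 | ready=[5, 6] | order so far=[2, 1, 3, 4, 7, 0]
  pop 5: no out-edges | ready=[6] | order so far=[2, 1, 3, 4, 7, 0, 5]
  pop 6: no out-edges | ready=[] | order so far=[2, 1, 3, 4, 7, 0, 5, 6]
  Result: [2, 1, 3, 4, 7, 0, 5, 6]

Answer: [2, 1, 3, 4, 7, 0, 5, 6]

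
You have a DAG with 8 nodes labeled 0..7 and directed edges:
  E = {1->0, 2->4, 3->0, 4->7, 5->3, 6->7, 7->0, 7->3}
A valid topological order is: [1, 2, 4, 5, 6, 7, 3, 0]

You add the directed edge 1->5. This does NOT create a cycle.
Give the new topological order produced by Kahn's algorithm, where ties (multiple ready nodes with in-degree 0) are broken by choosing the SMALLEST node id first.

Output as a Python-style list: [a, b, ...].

Answer: [1, 2, 4, 5, 6, 7, 3, 0]

Derivation:
Old toposort: [1, 2, 4, 5, 6, 7, 3, 0]
Added edge: 1->5
Position of 1 (0) < position of 5 (3). Old order still valid.
Run Kahn's algorithm (break ties by smallest node id):
  initial in-degrees: [3, 0, 0, 2, 1, 1, 0, 2]
  ready (indeg=0): [1, 2, 6]
  pop 1: indeg[0]->2; indeg[5]->0 | ready=[2, 5, 6] | order so far=[1]
  pop 2: indeg[4]->0 | ready=[4, 5, 6] | order so far=[1, 2]
  pop 4: indeg[7]->1 | ready=[5, 6] | order so far=[1, 2, 4]
  pop 5: indeg[3]->1 | ready=[6] | order so far=[1, 2, 4, 5]
  pop 6: indeg[7]->0 | ready=[7] | order so far=[1, 2, 4, 5, 6]
  pop 7: indeg[0]->1; indeg[3]->0 | ready=[3] | order so far=[1, 2, 4, 5, 6, 7]
  pop 3: indeg[0]->0 | ready=[0] | order so far=[1, 2, 4, 5, 6, 7, 3]
  pop 0: no out-edges | ready=[] | order so far=[1, 2, 4, 5, 6, 7, 3, 0]
  Result: [1, 2, 4, 5, 6, 7, 3, 0]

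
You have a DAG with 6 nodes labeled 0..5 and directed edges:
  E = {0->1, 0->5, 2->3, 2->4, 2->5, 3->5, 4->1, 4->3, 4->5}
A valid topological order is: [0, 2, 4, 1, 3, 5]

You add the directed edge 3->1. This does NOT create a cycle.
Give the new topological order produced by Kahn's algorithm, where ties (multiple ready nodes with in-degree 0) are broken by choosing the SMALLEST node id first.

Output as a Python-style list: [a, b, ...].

Answer: [0, 2, 4, 3, 1, 5]

Derivation:
Old toposort: [0, 2, 4, 1, 3, 5]
Added edge: 3->1
Position of 3 (4) > position of 1 (3). Must reorder: 3 must now come before 1.
Run Kahn's algorithm (break ties by smallest node id):
  initial in-degrees: [0, 3, 0, 2, 1, 4]
  ready (indeg=0): [0, 2]
  pop 0: indeg[1]->2; indeg[5]->3 | ready=[2] | order so far=[0]
  pop 2: indeg[3]->1; indeg[4]->0; indeg[5]->2 | ready=[4] | order so far=[0, 2]
  pop 4: indeg[1]->1; indeg[3]->0; indeg[5]->1 | ready=[3] | order so far=[0, 2, 4]
  pop 3: indeg[1]->0; indeg[5]->0 | ready=[1, 5] | order so far=[0, 2, 4, 3]
  pop 1: no out-edges | ready=[5] | order so far=[0, 2, 4, 3, 1]
  pop 5: no out-edges | ready=[] | order so far=[0, 2, 4, 3, 1, 5]
  Result: [0, 2, 4, 3, 1, 5]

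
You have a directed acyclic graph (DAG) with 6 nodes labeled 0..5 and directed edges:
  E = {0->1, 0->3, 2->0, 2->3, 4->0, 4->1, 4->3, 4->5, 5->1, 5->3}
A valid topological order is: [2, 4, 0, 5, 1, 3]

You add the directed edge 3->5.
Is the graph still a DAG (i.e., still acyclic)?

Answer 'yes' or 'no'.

Answer: no

Derivation:
Given toposort: [2, 4, 0, 5, 1, 3]
Position of 3: index 5; position of 5: index 3
New edge 3->5: backward (u after v in old order)
Backward edge: old toposort is now invalid. Check if this creates a cycle.
Does 5 already reach 3? Reachable from 5: [1, 3, 5]. YES -> cycle!
Still a DAG? no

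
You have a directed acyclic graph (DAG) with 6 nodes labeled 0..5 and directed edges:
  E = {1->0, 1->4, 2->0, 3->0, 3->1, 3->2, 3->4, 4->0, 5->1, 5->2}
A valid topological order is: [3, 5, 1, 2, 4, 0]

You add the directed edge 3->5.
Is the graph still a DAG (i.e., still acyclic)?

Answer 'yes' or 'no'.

Answer: yes

Derivation:
Given toposort: [3, 5, 1, 2, 4, 0]
Position of 3: index 0; position of 5: index 1
New edge 3->5: forward
Forward edge: respects the existing order. Still a DAG, same toposort still valid.
Still a DAG? yes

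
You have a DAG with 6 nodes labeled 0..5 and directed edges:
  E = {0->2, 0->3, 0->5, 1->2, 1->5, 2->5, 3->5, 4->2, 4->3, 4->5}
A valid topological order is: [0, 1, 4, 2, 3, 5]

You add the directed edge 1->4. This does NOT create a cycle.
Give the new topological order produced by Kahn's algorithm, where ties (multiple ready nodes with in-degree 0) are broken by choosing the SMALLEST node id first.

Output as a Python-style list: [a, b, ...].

Old toposort: [0, 1, 4, 2, 3, 5]
Added edge: 1->4
Position of 1 (1) < position of 4 (2). Old order still valid.
Run Kahn's algorithm (break ties by smallest node id):
  initial in-degrees: [0, 0, 3, 2, 1, 5]
  ready (indeg=0): [0, 1]
  pop 0: indeg[2]->2; indeg[3]->1; indeg[5]->4 | ready=[1] | order so far=[0]
  pop 1: indeg[2]->1; indeg[4]->0; indeg[5]->3 | ready=[4] | order so far=[0, 1]
  pop 4: indeg[2]->0; indeg[3]->0; indeg[5]->2 | ready=[2, 3] | order so far=[0, 1, 4]
  pop 2: indeg[5]->1 | ready=[3] | order so far=[0, 1, 4, 2]
  pop 3: indeg[5]->0 | ready=[5] | order so far=[0, 1, 4, 2, 3]
  pop 5: no out-edges | ready=[] | order so far=[0, 1, 4, 2, 3, 5]
  Result: [0, 1, 4, 2, 3, 5]

Answer: [0, 1, 4, 2, 3, 5]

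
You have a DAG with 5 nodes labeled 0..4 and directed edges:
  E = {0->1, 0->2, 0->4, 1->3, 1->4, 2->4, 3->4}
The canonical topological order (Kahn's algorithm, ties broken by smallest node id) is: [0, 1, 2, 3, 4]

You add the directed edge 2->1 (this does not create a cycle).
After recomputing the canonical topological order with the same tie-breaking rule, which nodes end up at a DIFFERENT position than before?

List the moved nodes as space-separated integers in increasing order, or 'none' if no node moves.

Answer: 1 2

Derivation:
Old toposort: [0, 1, 2, 3, 4]
Added edge 2->1
Recompute Kahn (smallest-id tiebreak):
  initial in-degrees: [0, 2, 1, 1, 4]
  ready (indeg=0): [0]
  pop 0: indeg[1]->1; indeg[2]->0; indeg[4]->3 | ready=[2] | order so far=[0]
  pop 2: indeg[1]->0; indeg[4]->2 | ready=[1] | order so far=[0, 2]
  pop 1: indeg[3]->0; indeg[4]->1 | ready=[3] | order so far=[0, 2, 1]
  pop 3: indeg[4]->0 | ready=[4] | order so far=[0, 2, 1, 3]
  pop 4: no out-edges | ready=[] | order so far=[0, 2, 1, 3, 4]
New canonical toposort: [0, 2, 1, 3, 4]
Compare positions:
  Node 0: index 0 -> 0 (same)
  Node 1: index 1 -> 2 (moved)
  Node 2: index 2 -> 1 (moved)
  Node 3: index 3 -> 3 (same)
  Node 4: index 4 -> 4 (same)
Nodes that changed position: 1 2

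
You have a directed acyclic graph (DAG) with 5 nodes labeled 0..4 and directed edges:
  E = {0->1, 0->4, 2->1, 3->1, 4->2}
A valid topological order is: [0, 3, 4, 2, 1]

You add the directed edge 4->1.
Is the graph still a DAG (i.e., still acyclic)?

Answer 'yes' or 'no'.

Answer: yes

Derivation:
Given toposort: [0, 3, 4, 2, 1]
Position of 4: index 2; position of 1: index 4
New edge 4->1: forward
Forward edge: respects the existing order. Still a DAG, same toposort still valid.
Still a DAG? yes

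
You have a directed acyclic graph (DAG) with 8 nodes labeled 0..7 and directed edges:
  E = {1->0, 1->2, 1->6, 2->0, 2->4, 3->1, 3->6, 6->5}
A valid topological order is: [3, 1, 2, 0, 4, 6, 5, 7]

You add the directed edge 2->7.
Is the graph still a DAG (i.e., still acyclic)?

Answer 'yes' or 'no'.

Given toposort: [3, 1, 2, 0, 4, 6, 5, 7]
Position of 2: index 2; position of 7: index 7
New edge 2->7: forward
Forward edge: respects the existing order. Still a DAG, same toposort still valid.
Still a DAG? yes

Answer: yes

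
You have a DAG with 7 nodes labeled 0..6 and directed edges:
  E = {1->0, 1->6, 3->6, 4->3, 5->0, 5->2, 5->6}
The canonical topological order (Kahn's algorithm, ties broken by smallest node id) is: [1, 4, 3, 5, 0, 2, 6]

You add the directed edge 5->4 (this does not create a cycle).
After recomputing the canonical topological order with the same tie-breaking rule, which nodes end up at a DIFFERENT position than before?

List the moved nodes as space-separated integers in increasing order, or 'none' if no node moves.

Answer: 0 2 3 4 5

Derivation:
Old toposort: [1, 4, 3, 5, 0, 2, 6]
Added edge 5->4
Recompute Kahn (smallest-id tiebreak):
  initial in-degrees: [2, 0, 1, 1, 1, 0, 3]
  ready (indeg=0): [1, 5]
  pop 1: indeg[0]->1; indeg[6]->2 | ready=[5] | order so far=[1]
  pop 5: indeg[0]->0; indeg[2]->0; indeg[4]->0; indeg[6]->1 | ready=[0, 2, 4] | order so far=[1, 5]
  pop 0: no out-edges | ready=[2, 4] | order so far=[1, 5, 0]
  pop 2: no out-edges | ready=[4] | order so far=[1, 5, 0, 2]
  pop 4: indeg[3]->0 | ready=[3] | order so far=[1, 5, 0, 2, 4]
  pop 3: indeg[6]->0 | ready=[6] | order so far=[1, 5, 0, 2, 4, 3]
  pop 6: no out-edges | ready=[] | order so far=[1, 5, 0, 2, 4, 3, 6]
New canonical toposort: [1, 5, 0, 2, 4, 3, 6]
Compare positions:
  Node 0: index 4 -> 2 (moved)
  Node 1: index 0 -> 0 (same)
  Node 2: index 5 -> 3 (moved)
  Node 3: index 2 -> 5 (moved)
  Node 4: index 1 -> 4 (moved)
  Node 5: index 3 -> 1 (moved)
  Node 6: index 6 -> 6 (same)
Nodes that changed position: 0 2 3 4 5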